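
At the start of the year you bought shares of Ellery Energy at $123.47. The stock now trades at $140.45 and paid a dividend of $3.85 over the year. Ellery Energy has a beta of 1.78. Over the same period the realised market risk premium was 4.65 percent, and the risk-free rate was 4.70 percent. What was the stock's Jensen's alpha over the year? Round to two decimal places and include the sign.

Realised HPR = (P1 + D1 − P0) / P0 = (140.45 + 3.85 − 123.47) / 123.47 = 20.83 / 123.47 = 16.8705%
CAPM required = R_f + β·MRP = 4.70% + 1.78 × 4.65% = 12.9770%
α = realised − required = 16.8705% − 12.9770% = +3.89%

+3.89%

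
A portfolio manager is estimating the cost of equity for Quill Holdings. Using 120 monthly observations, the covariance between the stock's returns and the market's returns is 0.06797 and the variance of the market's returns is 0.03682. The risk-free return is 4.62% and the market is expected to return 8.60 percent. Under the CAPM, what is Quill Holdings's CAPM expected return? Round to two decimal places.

β = Cov(R_i, R_m) / Var(R_m) = 0.06797 / 0.03682 = 1.8460
MRP = 8.60% − 4.62% = 3.98%
E(R) = R_f + β × MRP = 4.62% + 1.8460 × 3.98% = 11.97%

11.97%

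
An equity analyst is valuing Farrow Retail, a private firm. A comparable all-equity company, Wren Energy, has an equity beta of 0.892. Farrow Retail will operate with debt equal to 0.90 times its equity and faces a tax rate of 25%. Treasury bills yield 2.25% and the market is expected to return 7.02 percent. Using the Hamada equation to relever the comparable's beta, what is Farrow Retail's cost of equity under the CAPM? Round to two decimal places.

β_L = β_U × [1 + (1 − t)(D/E)] = 0.892 × [1 + (1 − 0.25) × 0.90]
    = 0.892 × [1 + 0.75 × 0.90] = 0.892 × 1.6750 = 1.4941
MRP = 7.02% − 2.25% = 4.77%
E(R) = R_f + β_L × MRP = 2.25% + 1.4941 × 4.77% = 9.38%

9.38%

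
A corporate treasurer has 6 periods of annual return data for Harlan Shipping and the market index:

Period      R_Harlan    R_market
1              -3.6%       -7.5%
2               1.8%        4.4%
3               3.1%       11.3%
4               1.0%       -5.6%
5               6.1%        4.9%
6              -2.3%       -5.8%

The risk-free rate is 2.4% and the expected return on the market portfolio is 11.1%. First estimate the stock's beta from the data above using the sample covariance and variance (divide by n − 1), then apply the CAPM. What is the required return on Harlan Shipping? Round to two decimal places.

Mean R_i = (-3.6 + 1.8 + 3.1 + 1.0 + 6.1 − 2.3) / 6 = 1.0167%
Mean R_m = (-7.5 + 4.4 + 11.3 − 5.6 + 4.9 − 5.8) / 6 = 0.2833%
Σ(R_i − R̄_i)(R_m − R̄_m) = 105.8517  ⇒  Cov = 105.8517 / 5 = 21.1703
Σ(R_m − R̄_m)² = 291.8283  ⇒  Var(R_m) = 291.8283 / 5 = 58.3657
β = Cov / Var(R_m) = 21.1703 / 58.3657 = 0.3627
MRP = 11.1% − 2.4% = 8.70%
E(R) = R_f + β × MRP = 2.4% + 0.3627 × 8.7% = 5.56%

5.56%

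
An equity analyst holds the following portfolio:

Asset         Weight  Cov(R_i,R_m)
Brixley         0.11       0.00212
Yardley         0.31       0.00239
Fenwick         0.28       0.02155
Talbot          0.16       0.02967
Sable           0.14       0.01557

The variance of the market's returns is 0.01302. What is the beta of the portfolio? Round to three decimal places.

1.070

β_Brixley = 0.00212 / 0.01302 = 0.1628
β_Yardley = 0.00239 / 0.01302 = 0.1836
β_Fenwick = 0.02155 / 0.01302 = 1.6551
β_Talbot = 0.02967 / 0.01302 = 2.2788
β_Sable = 0.01557 / 0.01302 = 1.1959
β_P = Σ w_i β_i = 0.11×0.1628 + 0.31×0.1836 + 0.28×1.6551 + 0.16×2.2788 + 0.14×1.1959 = 1.0703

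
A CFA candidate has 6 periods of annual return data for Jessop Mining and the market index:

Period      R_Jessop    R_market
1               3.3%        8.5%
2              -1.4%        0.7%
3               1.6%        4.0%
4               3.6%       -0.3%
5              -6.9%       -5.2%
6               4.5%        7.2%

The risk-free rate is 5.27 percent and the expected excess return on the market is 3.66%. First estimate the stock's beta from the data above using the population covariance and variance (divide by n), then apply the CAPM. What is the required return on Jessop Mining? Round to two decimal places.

7.76%

Mean R_i = (3.3 − 1.4 + 1.6 + 3.6 − 6.9 + 4.5) / 6 = 0.7833%
Mean R_m = (8.5 + 0.7 + 4.0 − 0.3 − 5.2 + 7.2) / 6 = 2.4833%
Σ(R_i − R̄_i)(R_m − R̄_m) = 88.9983  ⇒  Cov = 88.9983 / 6 = 14.8331
Σ(R_m − R̄_m)² = 130.7083  ⇒  Var(R_m) = 130.7083 / 6 = 21.7847
β = Cov / Var(R_m) = 14.8331 / 21.7847 = 0.6809
E(R) = R_f + β × MRP = 5.27% + 0.6809 × 3.66% = 7.76%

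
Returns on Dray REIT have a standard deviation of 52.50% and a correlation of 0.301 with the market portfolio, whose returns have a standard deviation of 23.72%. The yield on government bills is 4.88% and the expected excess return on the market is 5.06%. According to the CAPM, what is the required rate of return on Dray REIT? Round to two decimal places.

8.25%

β = ρ × σ_i / σ_m = 0.301 × 52.50% / 23.72% = 0.6662
E(R) = 4.88% + 0.6662 × 5.06% = 8.25%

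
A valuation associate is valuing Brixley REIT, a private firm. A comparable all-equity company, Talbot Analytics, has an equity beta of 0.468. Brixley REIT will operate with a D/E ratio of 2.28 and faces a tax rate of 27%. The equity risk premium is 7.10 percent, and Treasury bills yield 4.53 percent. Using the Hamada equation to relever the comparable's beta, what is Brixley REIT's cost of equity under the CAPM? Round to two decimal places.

13.38%

β_L = β_U × [1 + (1 − t)(D/E)] = 0.468 × [1 + (1 − 0.27) × 2.28]
    = 0.468 × [1 + 0.73 × 2.28] = 0.468 × 2.6644 = 1.2469
E(R) = R_f + β_L × MRP = 4.53% + 1.2469 × 7.10% = 13.38%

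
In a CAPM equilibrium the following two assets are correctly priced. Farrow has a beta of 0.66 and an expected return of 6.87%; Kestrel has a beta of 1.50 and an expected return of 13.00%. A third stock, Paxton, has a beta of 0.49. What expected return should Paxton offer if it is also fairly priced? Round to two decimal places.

5.63%

MRP (SML slope) = (13.00% − 6.87%) / (1.50 − 0.66) = 6.13% / 0.84 = 7.2976%
R_f (intercept) = 6.87% − 0.66 × 7.2976% = 2.0536%
E(R_Paxton) = R_f + β × MRP = 2.0536% + 0.49 × 7.2976% = 5.63%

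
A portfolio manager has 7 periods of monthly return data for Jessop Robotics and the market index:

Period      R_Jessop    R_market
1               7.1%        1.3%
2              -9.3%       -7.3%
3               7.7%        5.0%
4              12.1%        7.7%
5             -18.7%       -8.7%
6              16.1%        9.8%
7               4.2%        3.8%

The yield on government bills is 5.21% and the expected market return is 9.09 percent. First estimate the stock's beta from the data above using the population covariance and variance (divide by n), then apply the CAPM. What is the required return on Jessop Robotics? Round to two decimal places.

Mean R_i = (7.1 − 9.3 + 7.7 + 12.1 − 18.7 + 16.1 + 4.2) / 7 = 2.7429%
Mean R_m = (1.3 − 7.3 + 5.0 + 7.7 − 8.7 + 9.8 + 3.8) / 7 = 1.6571%
Σ(R_i − R̄_i)(R_m − R̄_m) = 513.4029  ⇒  Cov = 513.4029 / 7 = 73.3433
Σ(R_m − R̄_m)² = 306.2171  ⇒  Var(R_m) = 306.2171 / 7 = 43.7453
β = Cov / Var(R_m) = 73.3433 / 43.7453 = 1.6766
MRP = 9.09% − 5.21% = 3.88%
E(R) = R_f + β × MRP = 5.21% + 1.6766 × 3.88% = 11.72%

11.72%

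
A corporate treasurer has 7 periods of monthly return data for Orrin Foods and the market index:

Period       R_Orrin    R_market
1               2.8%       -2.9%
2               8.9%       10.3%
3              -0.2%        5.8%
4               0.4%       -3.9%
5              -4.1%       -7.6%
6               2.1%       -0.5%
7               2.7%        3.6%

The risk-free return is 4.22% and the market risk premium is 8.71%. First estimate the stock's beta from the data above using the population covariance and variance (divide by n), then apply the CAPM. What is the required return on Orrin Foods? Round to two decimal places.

8.44%

Mean R_i = (2.8 + 8.9 − 0.2 + 0.4 − 4.1 + 2.1 + 2.7) / 7 = 1.8000%
Mean R_m = (-2.9 + 10.3 + 5.8 − 3.9 − 7.6 − 0.5 + 3.6) / 7 = 0.6857%
Σ(R_i − R̄_i)(R_m − R̄_m) = 112.0200  ⇒  Cov = 112.0200 / 7 = 16.0029
Σ(R_m − R̄_m)² = 231.0286  ⇒  Var(R_m) = 231.0286 / 7 = 33.0041
β = Cov / Var(R_m) = 16.0029 / 33.0041 = 0.4849
E(R) = R_f + β × MRP = 4.22% + 0.4849 × 8.71% = 8.44%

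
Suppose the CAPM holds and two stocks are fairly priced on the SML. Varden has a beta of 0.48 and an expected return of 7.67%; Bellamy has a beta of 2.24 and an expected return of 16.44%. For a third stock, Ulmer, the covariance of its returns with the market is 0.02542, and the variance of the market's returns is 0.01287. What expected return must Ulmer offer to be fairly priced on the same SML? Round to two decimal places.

15.12%

MRP = (16.44% − 7.67%) / (2.24 − 0.48) = 4.9830%
R_f = 7.67% − 0.48 × 4.9830% = 5.2782%
β_Ulmer = Cov / Var(R_m) = 0.02542 / 0.01287 = 1.9751
E(R_Ulmer) = R_f + β × MRP = 5.2782% + 1.9751 × 4.9830% = 15.12%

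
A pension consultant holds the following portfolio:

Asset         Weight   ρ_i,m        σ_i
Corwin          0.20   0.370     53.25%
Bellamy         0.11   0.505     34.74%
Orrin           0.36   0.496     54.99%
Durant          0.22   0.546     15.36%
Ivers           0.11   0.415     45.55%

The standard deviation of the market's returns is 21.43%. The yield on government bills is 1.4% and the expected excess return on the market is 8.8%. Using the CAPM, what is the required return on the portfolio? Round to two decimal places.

9.45%

β_Corwin = 0.370 × 53.25% / 21.43% = 0.9194
β_Bellamy = 0.505 × 34.74% / 21.43% = 0.8187
β_Orrin = 0.496 × 54.99% / 21.43% = 1.2728
β_Durant = 0.546 × 15.36% / 21.43% = 0.3913
β_Ivers = 0.415 × 45.55% / 21.43% = 0.8821
β_P = Σ w_i β_i = 0.20×0.9194 + 0.11×0.8187 + 0.36×1.2728 + 0.22×0.3913 + 0.11×0.8821 = 0.9153
E(R_P) = R_f + β_P × MRP = 1.4% + 0.9153 × 8.8% = 9.45%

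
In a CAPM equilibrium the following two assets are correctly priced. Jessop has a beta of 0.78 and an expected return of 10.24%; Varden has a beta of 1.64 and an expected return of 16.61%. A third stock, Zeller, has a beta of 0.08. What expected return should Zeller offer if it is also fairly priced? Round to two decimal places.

MRP (SML slope) = (16.61% − 10.24%) / (1.64 − 0.78) = 6.37% / 0.86 = 7.4070%
R_f (intercept) = 10.24% − 0.78 × 7.4070% = 4.4625%
E(R_Zeller) = R_f + β × MRP = 4.4625% + 0.08 × 7.4070% = 5.06%

5.06%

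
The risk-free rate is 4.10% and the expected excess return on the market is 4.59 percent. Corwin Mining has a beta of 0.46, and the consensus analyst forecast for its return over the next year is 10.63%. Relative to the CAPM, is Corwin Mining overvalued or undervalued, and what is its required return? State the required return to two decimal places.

Undervalued; required return 6.21%

Required return = R_f + β·MRP = 4.10% + 0.46 × 4.59% = 6.21%
Forecast 10.63% > required 6.21% → the stock plots above the SML → undervalued.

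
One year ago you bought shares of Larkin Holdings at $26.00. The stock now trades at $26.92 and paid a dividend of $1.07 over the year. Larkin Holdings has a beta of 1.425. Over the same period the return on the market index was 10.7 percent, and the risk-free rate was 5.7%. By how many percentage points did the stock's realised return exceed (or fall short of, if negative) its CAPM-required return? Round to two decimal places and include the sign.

Realised HPR = (P1 + D1 − P0) / P0 = (26.92 + 1.07 − 26.00) / 26.00 = 1.99 / 26.00 = 7.6538%
MRP = 10.7% − 5.7% = 5.00%
CAPM required = R_f + β·MRP = 5.7% + 1.425 × 5.0% = 12.8250%
α = realised − required = 7.6538% − 12.8250% = -5.17%

-5.17%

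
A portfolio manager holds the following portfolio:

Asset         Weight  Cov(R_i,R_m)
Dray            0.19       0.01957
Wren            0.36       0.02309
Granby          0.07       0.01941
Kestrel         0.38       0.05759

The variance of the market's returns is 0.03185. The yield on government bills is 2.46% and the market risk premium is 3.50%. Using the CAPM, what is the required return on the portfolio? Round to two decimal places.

6.34%

β_Dray = 0.01957 / 0.03185 = 0.6144
β_Wren = 0.02309 / 0.03185 = 0.7250
β_Granby = 0.01941 / 0.03185 = 0.6094
β_Kestrel = 0.05759 / 0.03185 = 1.8082
β_P = Σ w_i β_i = 0.19×0.6144 + 0.36×0.7250 + 0.07×0.6094 + 0.38×1.8082 = 1.1075
E(R_P) = R_f + β_P × MRP = 2.46% + 1.1075 × 3.50% = 6.34%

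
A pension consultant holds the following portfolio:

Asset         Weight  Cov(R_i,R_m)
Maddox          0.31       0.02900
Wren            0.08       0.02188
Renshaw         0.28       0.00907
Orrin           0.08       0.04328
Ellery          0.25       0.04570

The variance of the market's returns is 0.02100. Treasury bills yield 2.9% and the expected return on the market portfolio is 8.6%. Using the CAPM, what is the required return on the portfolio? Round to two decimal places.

β_Maddox = 0.02900 / 0.02100 = 1.3810
β_Wren = 0.02188 / 0.02100 = 1.0419
β_Renshaw = 0.00907 / 0.02100 = 0.4319
β_Orrin = 0.04328 / 0.02100 = 2.0610
β_Ellery = 0.04570 / 0.02100 = 2.1762
β_P = Σ w_i β_i = 0.31×1.3810 + 0.08×1.0419 + 0.28×0.4319 + 0.08×2.0610 + 0.25×2.1762 = 1.3413
MRP = 8.6% − 2.9% = 5.70%
E(R_P) = R_f + β_P × MRP = 2.9% + 1.3413 × 5.7% = 10.55%

10.55%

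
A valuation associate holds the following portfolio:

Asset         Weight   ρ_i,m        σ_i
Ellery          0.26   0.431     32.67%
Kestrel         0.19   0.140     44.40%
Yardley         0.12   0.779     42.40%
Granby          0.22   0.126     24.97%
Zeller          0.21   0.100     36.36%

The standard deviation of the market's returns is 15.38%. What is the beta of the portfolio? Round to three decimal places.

0.667

β_Ellery = 0.431 × 32.67% / 15.38% = 0.9155
β_Kestrel = 0.140 × 44.40% / 15.38% = 0.4042
β_Yardley = 0.779 × 42.40% / 15.38% = 2.1476
β_Granby = 0.126 × 24.97% / 15.38% = 0.2046
β_Zeller = 0.100 × 36.36% / 15.38% = 0.2364
β_P = Σ w_i β_i = 0.26×0.9155 + 0.19×0.4042 + 0.12×2.1476 + 0.22×0.2046 + 0.21×0.2364 = 0.6672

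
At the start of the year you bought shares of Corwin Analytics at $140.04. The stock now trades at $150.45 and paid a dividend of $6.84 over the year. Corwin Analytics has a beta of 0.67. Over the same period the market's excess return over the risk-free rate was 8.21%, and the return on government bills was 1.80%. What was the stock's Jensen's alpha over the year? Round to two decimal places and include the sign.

+5.02%

Realised HPR = (P1 + D1 − P0) / P0 = (150.45 + 6.84 − 140.04) / 140.04 = 17.25 / 140.04 = 12.3179%
CAPM required = R_f + β·MRP = 1.80% + 0.67 × 8.21% = 7.3007%
α = realised − required = 12.3179% − 7.3007% = +5.02%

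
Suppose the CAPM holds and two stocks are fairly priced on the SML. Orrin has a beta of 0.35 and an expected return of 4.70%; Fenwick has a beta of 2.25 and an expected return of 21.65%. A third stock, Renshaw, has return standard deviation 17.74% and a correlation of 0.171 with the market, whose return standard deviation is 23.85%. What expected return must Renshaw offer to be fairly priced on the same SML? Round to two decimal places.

2.71%

MRP = (21.65% − 4.70%) / (2.25 − 0.35) = 8.9211%
R_f = 4.70% − 0.35 × 8.9211% = 1.5776%
β_Renshaw = ρ·σ_i/σ_m = 0.171 × 17.74 / 23.85 = 0.1272
E(R_Renshaw) = R_f + β × MRP = 1.5776% + 0.1272 × 8.9211% = 2.71%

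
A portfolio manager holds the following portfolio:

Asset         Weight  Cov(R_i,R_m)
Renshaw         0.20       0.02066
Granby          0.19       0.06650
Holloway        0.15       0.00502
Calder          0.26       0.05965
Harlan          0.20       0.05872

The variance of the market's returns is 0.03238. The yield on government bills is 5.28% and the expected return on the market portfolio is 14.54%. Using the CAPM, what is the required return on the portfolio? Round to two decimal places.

β_Renshaw = 0.02066 / 0.03238 = 0.6380
β_Granby = 0.06650 / 0.03238 = 2.0537
β_Holloway = 0.00502 / 0.03238 = 0.1550
β_Calder = 0.05965 / 0.03238 = 1.8422
β_Harlan = 0.05872 / 0.03238 = 1.8135
β_P = Σ w_i β_i = 0.20×0.6380 + 0.19×2.0537 + 0.15×0.1550 + 0.26×1.8422 + 0.20×1.8135 = 1.3827
MRP = 14.54% − 5.28% = 9.26%
E(R_P) = R_f + β_P × MRP = 5.28% + 1.3827 × 9.26% = 18.08%

18.08%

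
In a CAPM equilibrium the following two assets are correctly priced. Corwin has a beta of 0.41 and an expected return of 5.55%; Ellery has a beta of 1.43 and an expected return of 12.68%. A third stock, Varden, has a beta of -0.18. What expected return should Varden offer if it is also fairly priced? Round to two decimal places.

1.43%

MRP (SML slope) = (12.68% − 5.55%) / (1.43 − 0.41) = 7.13% / 1.02 = 6.9902%
R_f (intercept) = 5.55% − 0.41 × 6.9902% = 2.6840%
E(R_Varden) = R_f + β × MRP = 2.6840% + -0.18 × 6.9902% = 1.43%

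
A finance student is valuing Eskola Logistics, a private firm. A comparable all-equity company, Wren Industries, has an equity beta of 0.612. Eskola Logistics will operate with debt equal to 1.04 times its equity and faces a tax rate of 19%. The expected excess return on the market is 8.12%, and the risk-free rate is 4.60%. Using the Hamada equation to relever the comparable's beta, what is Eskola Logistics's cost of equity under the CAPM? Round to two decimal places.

13.76%

β_L = β_U × [1 + (1 − t)(D/E)] = 0.612 × [1 + (1 − 0.19) × 1.04]
    = 0.612 × [1 + 0.81 × 1.04] = 0.612 × 1.8424 = 1.1275
E(R) = R_f + β_L × MRP = 4.60% + 1.1275 × 8.12% = 13.76%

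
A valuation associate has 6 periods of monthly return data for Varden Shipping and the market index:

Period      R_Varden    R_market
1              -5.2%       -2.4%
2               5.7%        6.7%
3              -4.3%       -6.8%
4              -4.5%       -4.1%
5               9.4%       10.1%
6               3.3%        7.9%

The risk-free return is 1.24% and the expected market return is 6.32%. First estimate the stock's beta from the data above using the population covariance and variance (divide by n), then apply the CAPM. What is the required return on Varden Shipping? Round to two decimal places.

5.42%

Mean R_i = (-5.2 + 5.7 − 4.3 − 4.5 + 9.4 + 3.3) / 6 = 0.7333%
Mean R_m = (-2.4 + 6.7 − 6.8 − 4.1 + 10.1 + 7.9) / 6 = 1.9000%
Σ(R_i − R̄_i)(R_m − R̄_m) = 211.0100  ⇒  Cov = 211.0100 / 6 = 35.1683
Σ(R_m − R̄_m)² = 256.4600  ⇒  Var(R_m) = 256.4600 / 6 = 42.7433
β = Cov / Var(R_m) = 35.1683 / 42.7433 = 0.8228
MRP = 6.32% − 1.24% = 5.08%
E(R) = R_f + β × MRP = 1.24% + 0.8228 × 5.08% = 5.42%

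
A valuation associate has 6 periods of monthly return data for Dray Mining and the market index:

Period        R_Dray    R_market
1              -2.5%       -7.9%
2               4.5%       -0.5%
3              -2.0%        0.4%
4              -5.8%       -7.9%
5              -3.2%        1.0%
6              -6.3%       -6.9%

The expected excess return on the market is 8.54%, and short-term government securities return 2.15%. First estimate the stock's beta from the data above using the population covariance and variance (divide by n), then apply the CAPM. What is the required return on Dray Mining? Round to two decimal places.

6.41%

Mean R_i = (-2.5 + 4.5 − 2.0 − 5.8 − 3.2 − 6.3) / 6 = -2.5500%
Mean R_m = (-7.9 − 0.5 + 0.4 − 7.9 + 1.0 − 6.9) / 6 = -3.6333%
Σ(R_i − R̄_i)(R_m − R̄_m) = 47.2000  ⇒  Cov = 47.2000 / 6 = 7.8667
Σ(R_m − R̄_m)² = 94.6333  ⇒  Var(R_m) = 94.6333 / 6 = 15.7722
β = Cov / Var(R_m) = 7.8667 / 15.7722 = 0.4988
E(R) = R_f + β × MRP = 2.15% + 0.4988 × 8.54% = 6.41%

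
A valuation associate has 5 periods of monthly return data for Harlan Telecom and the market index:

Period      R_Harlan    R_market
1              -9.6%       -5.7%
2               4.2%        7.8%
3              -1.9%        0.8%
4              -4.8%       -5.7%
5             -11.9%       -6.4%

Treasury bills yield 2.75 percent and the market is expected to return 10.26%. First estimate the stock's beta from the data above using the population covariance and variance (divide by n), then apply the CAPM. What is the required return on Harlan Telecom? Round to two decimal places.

10.00%

Mean R_i = (-9.6 + 4.2 − 1.9 − 4.8 − 11.9) / 5 = -4.8000%
Mean R_m = (-5.7 + 7.8 + 0.8 − 5.7 − 6.4) / 5 = -1.8400%
Σ(R_i − R̄_i)(R_m − R̄_m) = 145.3200  ⇒  Cov = 145.3200 / 5 = 29.0640
Σ(R_m − R̄_m)² = 150.4920  ⇒  Var(R_m) = 150.4920 / 5 = 30.0984
β = Cov / Var(R_m) = 29.0640 / 30.0984 = 0.9656
MRP = 10.26% − 2.75% = 7.51%
E(R) = R_f + β × MRP = 2.75% + 0.9656 × 7.51% = 10.00%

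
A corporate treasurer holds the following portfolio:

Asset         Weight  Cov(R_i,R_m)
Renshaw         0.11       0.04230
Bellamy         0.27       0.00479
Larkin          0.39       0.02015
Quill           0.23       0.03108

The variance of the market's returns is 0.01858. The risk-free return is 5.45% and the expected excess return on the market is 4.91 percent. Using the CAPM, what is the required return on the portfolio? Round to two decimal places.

β_Renshaw = 0.04230 / 0.01858 = 2.2766
β_Bellamy = 0.00479 / 0.01858 = 0.2578
β_Larkin = 0.02015 / 0.01858 = 1.0845
β_Quill = 0.03108 / 0.01858 = 1.6728
β_P = Σ w_i β_i = 0.11×2.2766 + 0.27×0.2578 + 0.39×1.0845 + 0.23×1.6728 = 1.1277
E(R_P) = R_f + β_P × MRP = 5.45% + 1.1277 × 4.91% = 10.99%

10.99%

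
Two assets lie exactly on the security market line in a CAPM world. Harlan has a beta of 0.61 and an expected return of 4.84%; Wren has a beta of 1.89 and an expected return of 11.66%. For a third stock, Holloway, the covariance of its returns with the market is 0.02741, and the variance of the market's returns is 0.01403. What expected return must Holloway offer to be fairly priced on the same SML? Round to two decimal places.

12.00%

MRP = (11.66% − 4.84%) / (1.89 − 0.61) = 5.3281%
R_f = 4.84% − 0.61 × 5.3281% = 1.5899%
β_Holloway = Cov / Var(R_m) = 0.02741 / 0.01403 = 1.9537
E(R_Holloway) = R_f + β × MRP = 1.5899% + 1.9537 × 5.3281% = 12.00%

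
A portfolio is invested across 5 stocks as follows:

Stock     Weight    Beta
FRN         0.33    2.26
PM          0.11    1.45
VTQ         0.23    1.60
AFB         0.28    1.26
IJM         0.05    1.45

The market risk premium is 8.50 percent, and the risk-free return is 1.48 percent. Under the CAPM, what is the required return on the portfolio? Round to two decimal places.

15.92%

β_P = Σ w_i β_i = 0.33×2.26 + 0.11×1.45 + 0.23×1.60 + 0.28×1.26 + 0.05×1.45 = 1.6986
E(R_P) = R_f + β_P × MRP = 1.48% + 1.6986 × 8.50% = 15.92%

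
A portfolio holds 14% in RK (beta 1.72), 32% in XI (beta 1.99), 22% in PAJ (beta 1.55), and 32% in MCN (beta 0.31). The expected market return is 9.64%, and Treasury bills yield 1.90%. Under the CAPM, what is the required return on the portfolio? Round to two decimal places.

12.10%

β_P = Σ w_i β_i = 0.14×1.72 + 0.32×1.99 + 0.22×1.55 + 0.32×0.31 = 1.3178
MRP = 9.64% − 1.90% = 7.74%
E(R_P) = R_f + β_P × MRP = 1.90% + 1.3178 × 7.74% = 12.10%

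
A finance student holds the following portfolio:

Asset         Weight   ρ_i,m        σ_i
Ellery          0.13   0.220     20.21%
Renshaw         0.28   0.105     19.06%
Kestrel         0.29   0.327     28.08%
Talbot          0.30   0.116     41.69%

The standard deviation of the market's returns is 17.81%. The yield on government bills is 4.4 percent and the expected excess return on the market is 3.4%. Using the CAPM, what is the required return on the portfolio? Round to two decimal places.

5.40%

β_Ellery = 0.220 × 20.21% / 17.81% = 0.2496
β_Renshaw = 0.105 × 19.06% / 17.81% = 0.1124
β_Kestrel = 0.327 × 28.08% / 17.81% = 0.5156
β_Talbot = 0.116 × 41.69% / 17.81% = 0.2715
β_P = Σ w_i β_i = 0.13×0.2496 + 0.28×0.1124 + 0.29×0.5156 + 0.30×0.2715 = 0.2949
E(R_P) = R_f + β_P × MRP = 4.4% + 0.2949 × 3.4% = 5.40%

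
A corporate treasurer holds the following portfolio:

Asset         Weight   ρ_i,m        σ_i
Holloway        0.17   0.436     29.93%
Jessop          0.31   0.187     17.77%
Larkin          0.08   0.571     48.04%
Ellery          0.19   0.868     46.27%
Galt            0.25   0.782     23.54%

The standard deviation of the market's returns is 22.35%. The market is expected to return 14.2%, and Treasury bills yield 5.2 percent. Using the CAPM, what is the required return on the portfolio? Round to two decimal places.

β_Holloway = 0.436 × 29.93% / 22.35% = 0.5839
β_Jessop = 0.187 × 17.77% / 22.35% = 0.1487
β_Larkin = 0.571 × 48.04% / 22.35% = 1.2273
β_Ellery = 0.868 × 46.27% / 22.35% = 1.7970
β_Galt = 0.782 × 23.54% / 22.35% = 0.8236
β_P = Σ w_i β_i = 0.17×0.5839 + 0.31×0.1487 + 0.08×1.2273 + 0.19×1.7970 + 0.25×0.8236 = 0.7909
MRP = 14.2% − 5.2% = 9.00%
E(R_P) = R_f + β_P × MRP = 5.2% + 0.7909 × 9.0% = 12.32%

12.32%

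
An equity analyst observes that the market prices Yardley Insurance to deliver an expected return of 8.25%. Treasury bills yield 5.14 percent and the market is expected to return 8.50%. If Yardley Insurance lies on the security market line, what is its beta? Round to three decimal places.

0.926

MRP = 8.50% − 5.14% = 3.36%
β = (E(R) − R_f) / MRP = (8.25% − 5.14%) / 3.36% = 3.11% / 3.36% = 0.926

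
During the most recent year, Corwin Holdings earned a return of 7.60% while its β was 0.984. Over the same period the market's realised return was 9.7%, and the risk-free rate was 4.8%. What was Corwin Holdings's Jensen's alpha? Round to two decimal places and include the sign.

Market excess return = 9.7% − 4.8% = 4.90%
CAPM benchmark = R_f + β(R_m − R_f) = 4.8% + 0.984 × 4.9% = 9.6216%
α = actual − benchmark = 7.60% − 9.6216% = -2.02%

-2.02%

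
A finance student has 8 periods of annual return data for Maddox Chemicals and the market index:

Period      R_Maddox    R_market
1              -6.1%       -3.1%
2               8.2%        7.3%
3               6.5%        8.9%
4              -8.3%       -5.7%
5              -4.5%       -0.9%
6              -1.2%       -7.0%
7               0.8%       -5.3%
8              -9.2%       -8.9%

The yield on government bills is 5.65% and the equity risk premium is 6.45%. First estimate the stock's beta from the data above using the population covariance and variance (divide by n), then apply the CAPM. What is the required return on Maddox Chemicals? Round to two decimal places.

Mean R_i = (-6.1 + 8.2 + 6.5 − 8.3 − 4.5 − 1.2 + 0.8 − 9.2) / 8 = -1.7250%
Mean R_m = (-3.1 + 7.3 + 8.9 − 5.7 − 0.9 − 7.0 − 5.3 − 8.9) / 8 = -1.8375%
Σ(R_i − R̄_i)(R_m − R̄_m) = 248.6625  ⇒  Cov = 248.6625 / 8 = 31.0828
Σ(R_m − R̄_m)² = 304.6988  ⇒  Var(R_m) = 304.6988 / 8 = 38.0874
β = Cov / Var(R_m) = 31.0828 / 38.0874 = 0.8161
E(R) = R_f + β × MRP = 5.65% + 0.8161 × 6.45% = 10.91%

10.91%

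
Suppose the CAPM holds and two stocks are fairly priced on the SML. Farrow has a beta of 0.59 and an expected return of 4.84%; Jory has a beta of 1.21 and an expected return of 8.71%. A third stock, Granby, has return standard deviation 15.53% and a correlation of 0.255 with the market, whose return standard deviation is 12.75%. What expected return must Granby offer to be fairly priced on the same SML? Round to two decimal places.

MRP = (8.71% − 4.84%) / (1.21 − 0.59) = 6.2419%
R_f = 4.84% − 0.59 × 6.2419% = 1.1573%
β_Granby = ρ·σ_i/σ_m = 0.255 × 15.53 / 12.75 = 0.3106
E(R_Granby) = R_f + β × MRP = 1.1573% + 0.3106 × 6.2419% = 3.10%

3.10%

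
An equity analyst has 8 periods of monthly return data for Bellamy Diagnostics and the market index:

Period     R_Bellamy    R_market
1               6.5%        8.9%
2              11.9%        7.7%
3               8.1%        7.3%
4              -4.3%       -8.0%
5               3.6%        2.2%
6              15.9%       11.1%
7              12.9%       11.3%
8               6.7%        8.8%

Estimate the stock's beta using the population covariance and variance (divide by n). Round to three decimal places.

0.892

Mean R_i = (6.5 + 11.9 + 8.1 − 4.3 + 3.6 + 15.9 + 12.9 + 6.7) / 8 = 7.6625%
Mean R_m = (8.9 + 7.7 + 7.3 − 8.0 + 2.2 + 11.1 + 11.3 + 8.8) / 8 = 6.1625%
Σ(R_i − R̄_i)(R_m − R̄_m) = 254.3888  ⇒  Cov = 254.3888 / 8 = 31.7986
Σ(R_m − R̄_m)² = 285.1588  ⇒  Var(R_m) = 285.1588 / 8 = 35.6449
β = Cov / Var(R_m) = 31.7986 / 35.6449 = 0.8921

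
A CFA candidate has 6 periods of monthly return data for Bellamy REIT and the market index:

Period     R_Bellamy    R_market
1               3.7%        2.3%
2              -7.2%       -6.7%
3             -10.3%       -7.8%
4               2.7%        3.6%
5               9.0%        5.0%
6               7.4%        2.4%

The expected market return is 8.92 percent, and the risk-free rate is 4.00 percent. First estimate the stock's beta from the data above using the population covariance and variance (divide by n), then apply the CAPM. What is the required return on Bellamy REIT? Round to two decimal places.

Mean R_i = (3.7 − 7.2 − 10.3 + 2.7 + 9.0 + 7.4) / 6 = 0.8833%
Mean R_m = (2.3 − 6.7 − 7.8 + 3.6 + 5.0 + 2.4) / 6 = -0.2000%
Σ(R_i − R̄_i)(R_m − R̄_m) = 210.6300  ⇒  Cov = 210.6300 / 6 = 35.1050
Σ(R_m − R̄_m)² = 154.5000  ⇒  Var(R_m) = 154.5000 / 6 = 25.7500
β = Cov / Var(R_m) = 35.1050 / 25.7500 = 1.3633
MRP = 8.92% − 4.00% = 4.92%
E(R) = R_f + β × MRP = 4.00% + 1.3633 × 4.92% = 10.71%

10.71%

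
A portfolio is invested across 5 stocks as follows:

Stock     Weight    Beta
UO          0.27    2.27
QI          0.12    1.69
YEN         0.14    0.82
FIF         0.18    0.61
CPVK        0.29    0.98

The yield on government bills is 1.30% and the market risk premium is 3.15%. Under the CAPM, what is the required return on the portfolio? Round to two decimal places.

5.47%

β_P = Σ w_i β_i = 0.27×2.27 + 0.12×1.69 + 0.14×0.82 + 0.18×0.61 + 0.29×0.98 = 1.3245
E(R_P) = R_f + β_P × MRP = 1.30% + 1.3245 × 3.15% = 5.47%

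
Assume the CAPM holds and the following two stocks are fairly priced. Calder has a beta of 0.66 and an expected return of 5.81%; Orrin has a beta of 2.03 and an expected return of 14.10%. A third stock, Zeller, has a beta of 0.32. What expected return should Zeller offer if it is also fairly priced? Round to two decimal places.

3.75%

MRP (SML slope) = (14.10% − 5.81%) / (2.03 − 0.66) = 8.29% / 1.37 = 6.0511%
R_f (intercept) = 5.81% − 0.66 × 6.0511% = 1.8163%
E(R_Zeller) = R_f + β × MRP = 1.8163% + 0.32 × 6.0511% = 3.75%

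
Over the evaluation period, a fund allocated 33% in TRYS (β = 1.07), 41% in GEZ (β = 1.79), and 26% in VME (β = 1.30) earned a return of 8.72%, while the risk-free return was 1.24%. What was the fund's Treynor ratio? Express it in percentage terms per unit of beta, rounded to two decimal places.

β_P = 0.33×1.07 + 0.41×1.79 + 0.26×1.30 = 1.4250
Treynor = (R_P − R_f) / β_P = (8.72% − 1.24%) / 1.4250 = 7.48% / 1.4250 = 5.25%

5.25%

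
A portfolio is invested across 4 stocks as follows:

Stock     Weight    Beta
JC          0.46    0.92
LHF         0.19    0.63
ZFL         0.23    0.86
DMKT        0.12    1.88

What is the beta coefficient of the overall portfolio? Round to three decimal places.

0.966

β_P = Σ w_i β_i = 0.46×0.92 + 0.19×0.63 + 0.23×0.86 + 0.12×1.88 = 0.9663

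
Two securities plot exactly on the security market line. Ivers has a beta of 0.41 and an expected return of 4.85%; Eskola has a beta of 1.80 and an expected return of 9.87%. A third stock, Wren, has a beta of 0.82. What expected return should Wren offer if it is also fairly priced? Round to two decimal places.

6.33%

MRP (SML slope) = (9.87% − 4.85%) / (1.80 − 0.41) = 5.02% / 1.39 = 3.6115%
R_f (intercept) = 4.85% − 0.41 × 3.6115% = 3.3693%
E(R_Wren) = R_f + β × MRP = 3.3693% + 0.82 × 3.6115% = 6.33%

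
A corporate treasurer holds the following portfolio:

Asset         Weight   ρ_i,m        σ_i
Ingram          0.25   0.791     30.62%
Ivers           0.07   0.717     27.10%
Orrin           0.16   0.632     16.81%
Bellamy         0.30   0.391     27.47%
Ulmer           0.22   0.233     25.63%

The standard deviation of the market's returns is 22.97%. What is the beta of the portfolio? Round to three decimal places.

β_Ingram = 0.791 × 30.62% / 22.97% = 1.0544
β_Ivers = 0.717 × 27.10% / 22.97% = 0.8459
β_Orrin = 0.632 × 16.81% / 22.97% = 0.4625
β_Bellamy = 0.391 × 27.47% / 22.97% = 0.4676
β_Ulmer = 0.233 × 25.63% / 22.97% = 0.2600
β_P = Σ w_i β_i = 0.25×1.0544 + 0.07×0.8459 + 0.16×0.4625 + 0.30×0.4676 + 0.22×0.2600 = 0.5943

0.594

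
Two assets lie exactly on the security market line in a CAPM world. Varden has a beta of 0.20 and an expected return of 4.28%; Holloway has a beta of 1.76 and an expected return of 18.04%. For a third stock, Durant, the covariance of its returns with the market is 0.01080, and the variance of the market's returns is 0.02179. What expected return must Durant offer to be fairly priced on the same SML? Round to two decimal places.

6.89%

MRP = (18.04% − 4.28%) / (1.76 − 0.20) = 8.8205%
R_f = 4.28% − 0.20 × 8.8205% = 2.5159%
β_Durant = Cov / Var(R_m) = 0.01080 / 0.02179 = 0.4956
E(R_Durant) = R_f + β × MRP = 2.5159% + 0.4956 × 8.8205% = 6.89%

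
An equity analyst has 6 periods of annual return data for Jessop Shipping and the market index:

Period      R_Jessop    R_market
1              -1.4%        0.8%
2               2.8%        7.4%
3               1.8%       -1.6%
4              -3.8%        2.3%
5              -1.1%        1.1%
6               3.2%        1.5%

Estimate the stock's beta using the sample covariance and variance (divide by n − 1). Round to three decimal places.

Mean R_i = (-1.4 + 2.8 + 1.8 − 3.8 − 1.1 + 3.2) / 6 = 0.2500%
Mean R_m = (0.8 + 7.4 − 1.6 + 2.3 + 1.1 + 1.5) / 6 = 1.9167%
Σ(R_i − R̄_i)(R_m − R̄_m) = 8.6950  ⇒  Cov = 8.6950 / 5 = 1.7390
Σ(R_m − R̄_m)² = 44.6683  ⇒  Var(R_m) = 44.6683 / 5 = 8.9337
β = Cov / Var(R_m) = 1.7390 / 8.9337 = 0.1947

0.195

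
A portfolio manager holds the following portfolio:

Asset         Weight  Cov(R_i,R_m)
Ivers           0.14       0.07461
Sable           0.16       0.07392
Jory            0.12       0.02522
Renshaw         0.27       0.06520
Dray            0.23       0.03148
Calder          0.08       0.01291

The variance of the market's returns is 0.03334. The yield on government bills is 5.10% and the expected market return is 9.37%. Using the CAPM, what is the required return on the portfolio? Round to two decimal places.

11.65%

β_Ivers = 0.07461 / 0.03334 = 2.2379
β_Sable = 0.07392 / 0.03334 = 2.2172
β_Jory = 0.02522 / 0.03334 = 0.7564
β_Renshaw = 0.06520 / 0.03334 = 1.9556
β_Dray = 0.03148 / 0.03334 = 0.9442
β_Calder = 0.01291 / 0.03334 = 0.3872
β_P = Σ w_i β_i = 0.14×2.2379 + 0.16×2.2172 + 0.12×0.7564 + 0.27×1.9556 + 0.23×0.9442 + 0.08×0.3872 = 1.5350
MRP = 9.37% − 5.10% = 4.27%
E(R_P) = R_f + β_P × MRP = 5.10% + 1.5350 × 4.27% = 11.65%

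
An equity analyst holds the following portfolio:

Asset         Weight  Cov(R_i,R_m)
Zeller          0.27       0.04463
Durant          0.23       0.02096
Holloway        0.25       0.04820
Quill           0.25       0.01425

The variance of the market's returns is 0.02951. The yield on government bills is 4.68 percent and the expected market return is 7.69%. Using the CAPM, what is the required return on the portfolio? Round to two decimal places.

7.99%

β_Zeller = 0.04463 / 0.02951 = 1.5124
β_Durant = 0.02096 / 0.02951 = 0.7103
β_Holloway = 0.04820 / 0.02951 = 1.6333
β_Quill = 0.01425 / 0.02951 = 0.4829
β_P = Σ w_i β_i = 0.27×1.5124 + 0.23×0.7103 + 0.25×1.6333 + 0.25×0.4829 = 1.1008
MRP = 7.69% − 4.68% = 3.01%
E(R_P) = R_f + β_P × MRP = 4.68% + 1.1008 × 3.01% = 7.99%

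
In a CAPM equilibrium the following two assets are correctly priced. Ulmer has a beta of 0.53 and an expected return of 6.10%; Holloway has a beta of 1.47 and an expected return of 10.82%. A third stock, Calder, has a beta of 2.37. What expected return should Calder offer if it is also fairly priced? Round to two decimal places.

15.34%

MRP (SML slope) = (10.82% − 6.10%) / (1.47 − 0.53) = 4.72% / 0.94 = 5.0213%
R_f (intercept) = 6.10% − 0.53 × 5.0213% = 3.4387%
E(R_Calder) = R_f + β × MRP = 3.4387% + 2.37 × 5.0213% = 15.34%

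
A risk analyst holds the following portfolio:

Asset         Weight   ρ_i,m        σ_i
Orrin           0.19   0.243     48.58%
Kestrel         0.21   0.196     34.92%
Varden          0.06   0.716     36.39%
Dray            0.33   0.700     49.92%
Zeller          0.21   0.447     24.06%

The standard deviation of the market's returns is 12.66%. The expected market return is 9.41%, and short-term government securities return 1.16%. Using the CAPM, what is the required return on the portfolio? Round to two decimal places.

13.56%

β_Orrin = 0.243 × 48.58% / 12.66% = 0.9325
β_Kestrel = 0.196 × 34.92% / 12.66% = 0.5406
β_Varden = 0.716 × 36.39% / 12.66% = 2.0581
β_Dray = 0.700 × 49.92% / 12.66% = 2.7602
β_Zeller = 0.447 × 24.06% / 12.66% = 0.8495
β_P = Σ w_i β_i = 0.19×0.9325 + 0.21×0.5406 + 0.06×2.0581 + 0.33×2.7602 + 0.21×0.8495 = 1.5034
MRP = 9.41% − 1.16% = 8.25%
E(R_P) = R_f + β_P × MRP = 1.16% + 1.5034 × 8.25% = 13.56%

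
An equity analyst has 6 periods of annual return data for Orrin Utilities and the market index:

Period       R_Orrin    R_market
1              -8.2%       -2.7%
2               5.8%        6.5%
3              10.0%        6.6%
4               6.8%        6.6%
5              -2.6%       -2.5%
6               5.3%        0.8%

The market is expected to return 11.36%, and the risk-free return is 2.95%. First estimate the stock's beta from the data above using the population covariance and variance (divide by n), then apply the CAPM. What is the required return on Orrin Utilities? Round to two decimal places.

14.04%

Mean R_i = (-8.2 + 5.8 + 10.0 + 6.8 − 2.6 + 5.3) / 6 = 2.8500%
Mean R_m = (-2.7 + 6.5 + 6.6 + 6.6 − 2.5 + 0.8) / 6 = 2.5500%
Σ(R_i − R̄_i)(R_m − R̄_m) = 137.8550  ⇒  Cov = 137.8550 / 6 = 22.9758
Σ(R_m − R̄_m)² = 104.5350  ⇒  Var(R_m) = 104.5350 / 6 = 17.4225
β = Cov / Var(R_m) = 22.9758 / 17.4225 = 1.3187
MRP = 11.36% − 2.95% = 8.41%
E(R) = R_f + β × MRP = 2.95% + 1.3187 × 8.41% = 14.04%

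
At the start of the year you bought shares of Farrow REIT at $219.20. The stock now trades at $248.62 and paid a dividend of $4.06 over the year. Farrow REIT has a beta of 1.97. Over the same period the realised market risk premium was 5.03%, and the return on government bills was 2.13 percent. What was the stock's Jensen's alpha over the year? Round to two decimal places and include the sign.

Realised HPR = (P1 + D1 − P0) / P0 = (248.62 + 4.06 − 219.20) / 219.20 = 33.48 / 219.20 = 15.2737%
CAPM required = R_f + β·MRP = 2.13% + 1.97 × 5.03% = 12.0391%
α = realised − required = 15.2737% − 12.0391% = +3.23%

+3.23%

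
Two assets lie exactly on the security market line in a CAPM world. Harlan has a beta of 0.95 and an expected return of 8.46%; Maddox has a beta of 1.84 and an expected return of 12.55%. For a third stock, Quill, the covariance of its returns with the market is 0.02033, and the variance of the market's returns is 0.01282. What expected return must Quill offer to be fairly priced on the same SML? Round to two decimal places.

11.38%

MRP = (12.55% − 8.46%) / (1.84 − 0.95) = 4.5955%
R_f = 8.46% − 0.95 × 4.5955% = 4.0943%
β_Quill = Cov / Var(R_m) = 0.02033 / 0.01282 = 1.5858
E(R_Quill) = R_f + β × MRP = 4.0943% + 1.5858 × 4.5955% = 11.38%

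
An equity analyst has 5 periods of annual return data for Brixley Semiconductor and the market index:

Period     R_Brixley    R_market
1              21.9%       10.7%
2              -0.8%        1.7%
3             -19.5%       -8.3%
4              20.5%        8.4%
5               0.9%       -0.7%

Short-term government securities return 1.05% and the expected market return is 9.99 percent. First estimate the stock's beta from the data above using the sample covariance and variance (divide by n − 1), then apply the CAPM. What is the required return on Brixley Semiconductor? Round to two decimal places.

Mean R_i = (21.9 − 0.8 − 19.5 + 20.5 + 0.9) / 5 = 4.6000%
Mean R_m = (10.7 + 1.7 − 8.3 + 8.4 − 0.7) / 5 = 2.3600%
Σ(R_i − R̄_i)(R_m − R̄_m) = 512.1100  ⇒  Cov = 512.1100 / 4 = 128.0275
Σ(R_m − R̄_m)² = 229.4720  ⇒  Var(R_m) = 229.4720 / 4 = 57.3680
β = Cov / Var(R_m) = 128.0275 / 57.3680 = 2.2317
MRP = 9.99% − 1.05% = 8.94%
E(R) = R_f + β × MRP = 1.05% + 2.2317 × 8.94% = 21.00%

21.00%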